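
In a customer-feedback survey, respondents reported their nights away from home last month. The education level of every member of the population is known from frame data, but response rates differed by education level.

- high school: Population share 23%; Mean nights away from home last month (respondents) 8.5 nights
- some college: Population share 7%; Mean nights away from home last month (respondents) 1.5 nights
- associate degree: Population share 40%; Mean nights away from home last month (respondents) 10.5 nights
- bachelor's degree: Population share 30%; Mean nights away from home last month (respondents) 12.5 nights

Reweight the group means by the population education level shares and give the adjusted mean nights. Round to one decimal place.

Post-stratification weights by population share, not respondent share:
  high school: 0.23 × 8.5 = 1.955
  some college: 0.07 × 1.5 = 0.105
  associate degree: 0.4 × 10.5 = 4.2
  bachelor's degree: 0.3 × 12.5 = 3.75
Post-stratified estimate = 10.01 → 10.0.

10.0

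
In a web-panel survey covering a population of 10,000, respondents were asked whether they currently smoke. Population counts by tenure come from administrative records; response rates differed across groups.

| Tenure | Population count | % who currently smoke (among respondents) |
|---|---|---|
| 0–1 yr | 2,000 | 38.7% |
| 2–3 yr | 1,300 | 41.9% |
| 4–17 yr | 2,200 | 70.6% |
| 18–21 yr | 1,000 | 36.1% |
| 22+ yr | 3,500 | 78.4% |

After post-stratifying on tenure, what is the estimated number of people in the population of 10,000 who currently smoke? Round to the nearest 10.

Apply each group's respondent rate to its population count:
  0–1 yr: 2,000 × 38.7% = 774
  2–3 yr: 1,300 × 41.9% = 544.7
  4–17 yr: 2,200 × 70.6% = 1553.2
  18–21 yr: 1,000 × 36.1% = 361
  22+ yr: 3,500 × 78.4% = 2744
Estimated total = 5976.9 → 5,980.

5,980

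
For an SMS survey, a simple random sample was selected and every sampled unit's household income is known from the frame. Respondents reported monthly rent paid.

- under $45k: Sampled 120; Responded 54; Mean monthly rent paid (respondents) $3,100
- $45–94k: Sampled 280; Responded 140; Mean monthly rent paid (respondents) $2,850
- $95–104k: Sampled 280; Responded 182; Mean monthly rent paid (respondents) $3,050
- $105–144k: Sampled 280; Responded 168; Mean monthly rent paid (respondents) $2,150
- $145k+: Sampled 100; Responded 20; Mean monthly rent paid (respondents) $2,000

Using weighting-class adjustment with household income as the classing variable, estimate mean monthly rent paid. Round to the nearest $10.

Response rates by class: under $45k 54/120 = 45%, $45–94k 140/280 = 50%, $95–104k 182/280 = 65%, $105–144k 168/280 = 60%, $145k+ 20/100 = 20%.
Inverse-response-rate weighting restores each class to its sampled count, so class totals weight by n_sampled:
  under $45k: 120 × 3100 = 372,000
  $45–94k: 280 × 2850 = 798,000
  $95–104k: 280 × 3050 = 854,000
  $105–144k: 280 × 2150 = 602,000
  $145k+: 100 × 2000 = 200,000
Adjusted estimate = 2,826,000 / 1,060 = 2666.04 → $2,670.

$2,670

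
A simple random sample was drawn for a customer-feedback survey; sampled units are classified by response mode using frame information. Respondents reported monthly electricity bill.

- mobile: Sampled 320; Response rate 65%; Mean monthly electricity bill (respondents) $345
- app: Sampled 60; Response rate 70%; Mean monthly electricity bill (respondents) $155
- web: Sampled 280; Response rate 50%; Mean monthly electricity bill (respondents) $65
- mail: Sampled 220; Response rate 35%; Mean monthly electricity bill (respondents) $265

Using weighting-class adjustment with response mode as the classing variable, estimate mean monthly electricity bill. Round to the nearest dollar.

$223

With weight = n_sampled/n_responded per class, the weighted class total is n_sampled:
  mobile: 320 × 345 = 110,400
  app: 60 × 155 = 9300
  web: 280 × 65 = 18,200
  mail: 220 × 265 = 58,300
Adjusted estimate = 196,200 / 880 = 222.955 → $223.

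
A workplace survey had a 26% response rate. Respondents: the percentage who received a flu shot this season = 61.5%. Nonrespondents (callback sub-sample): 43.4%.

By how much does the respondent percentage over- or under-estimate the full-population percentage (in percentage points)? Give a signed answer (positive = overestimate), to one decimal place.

Nonresponse fraction = 1 − 0.26 = 0.74.
Bias = (nonresponse fraction) × (respondent percentage − nonrespondent percentage)
     = 0.74 × (61.5 − 43.4) = 0.74 × 18.1 = 13.394.

+13.4 percentage points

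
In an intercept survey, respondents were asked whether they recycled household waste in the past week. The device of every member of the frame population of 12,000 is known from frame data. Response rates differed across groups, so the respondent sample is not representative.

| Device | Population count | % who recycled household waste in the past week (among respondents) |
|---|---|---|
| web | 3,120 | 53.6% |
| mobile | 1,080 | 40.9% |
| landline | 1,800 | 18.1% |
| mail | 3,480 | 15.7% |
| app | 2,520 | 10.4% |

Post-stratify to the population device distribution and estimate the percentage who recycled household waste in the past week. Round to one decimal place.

Reweight to the known device distribution:
  web: (3,120/12,000) × 53.6 = 13.936
  mobile: (1,080/12,000) × 40.9 = 3.681
  landline: (1,800/12,000) × 18.1 = 2.715
  mail: (3,480/12,000) × 15.7 = 4.553
  app: (2,520/12,000) × 10.4 = 2.184
Post-stratified estimate = 27.069 → 27.1%.

27.1%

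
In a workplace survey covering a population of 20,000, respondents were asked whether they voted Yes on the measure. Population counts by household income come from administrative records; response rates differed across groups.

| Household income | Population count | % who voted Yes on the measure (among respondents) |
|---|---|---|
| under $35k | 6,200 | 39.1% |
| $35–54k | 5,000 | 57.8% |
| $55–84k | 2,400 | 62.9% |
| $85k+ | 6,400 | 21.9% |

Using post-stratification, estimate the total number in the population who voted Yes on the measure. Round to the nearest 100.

8,200

Estimated count per cell = population count × respondent percentage:
  under $35k: 6,200 × 39.1% = 2424.2
  $35–54k: 5,000 × 57.8% = 2890
  $55–84k: 2,400 × 62.9% = 1509.6
  $85k+: 6,400 × 21.9% = 1401.6
Estimated total = 8225.4 → 8,200.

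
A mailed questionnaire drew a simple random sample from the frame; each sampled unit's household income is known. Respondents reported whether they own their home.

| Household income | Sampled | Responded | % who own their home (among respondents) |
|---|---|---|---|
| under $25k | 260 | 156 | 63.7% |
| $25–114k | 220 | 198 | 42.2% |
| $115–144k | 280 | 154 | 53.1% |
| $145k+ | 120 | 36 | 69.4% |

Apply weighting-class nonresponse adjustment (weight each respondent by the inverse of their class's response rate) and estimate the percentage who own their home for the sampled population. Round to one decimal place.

Response rates by class: under $25k 156/260 = 60%, $25–114k 198/220 = 90%, $115–144k 154/280 = 55%, $145k+ 36/120 = 30%.
Inverse-response-rate weighting restores each class to its sampled count, so class totals weight by n_sampled:
  under $25k: 260 × 63.7 = 16,562
  $25–114k: 220 × 42.2 = 9284
  $115–144k: 280 × 53.1 = 14,868
  $145k+: 120 × 69.4 = 8328
Adjusted estimate = 49,042 / 880 = 55.7295 → 55.7%.

55.7%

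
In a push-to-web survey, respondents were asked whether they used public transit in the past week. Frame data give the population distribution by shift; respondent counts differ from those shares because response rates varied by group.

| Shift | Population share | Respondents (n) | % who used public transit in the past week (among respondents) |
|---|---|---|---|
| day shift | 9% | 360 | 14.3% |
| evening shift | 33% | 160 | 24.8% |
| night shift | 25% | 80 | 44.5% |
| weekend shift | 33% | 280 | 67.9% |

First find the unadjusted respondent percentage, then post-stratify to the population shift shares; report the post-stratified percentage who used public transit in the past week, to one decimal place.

43.0%

Unadjusted (pooled respondent) estimate weights by respondent counts:
  (360/880)×14.3 + (160/880)×24.8 + (80/880)×44.5 + (280/880)×67.9 = 36.0091%
Post-stratifying to population shares instead:
  0.09×14.3 + 0.33×24.8 + 0.25×44.5 + 0.33×67.9 = 43.003%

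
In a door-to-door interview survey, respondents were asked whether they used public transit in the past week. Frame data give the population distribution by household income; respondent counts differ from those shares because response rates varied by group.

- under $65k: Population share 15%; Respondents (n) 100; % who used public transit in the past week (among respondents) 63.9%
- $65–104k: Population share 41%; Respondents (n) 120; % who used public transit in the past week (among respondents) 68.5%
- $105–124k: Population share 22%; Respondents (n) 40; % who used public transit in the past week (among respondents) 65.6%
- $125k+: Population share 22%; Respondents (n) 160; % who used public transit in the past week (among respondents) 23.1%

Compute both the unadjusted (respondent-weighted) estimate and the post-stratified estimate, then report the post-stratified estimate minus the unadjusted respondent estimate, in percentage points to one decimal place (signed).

Without adjustment, the pooled respondent share is:
  (100/420)×63.9 + (120/420)×68.5 + (40/420)×65.6 + (160/420)×23.1 = 49.8333%
Post-stratifying to population shares instead:
  0.15×63.9 + 0.41×68.5 + 0.22×65.6 + 0.22×23.1 = 57.184%
Difference = 57.184 − 49.8333 = 7.3507 pp.

+7.4 percentage points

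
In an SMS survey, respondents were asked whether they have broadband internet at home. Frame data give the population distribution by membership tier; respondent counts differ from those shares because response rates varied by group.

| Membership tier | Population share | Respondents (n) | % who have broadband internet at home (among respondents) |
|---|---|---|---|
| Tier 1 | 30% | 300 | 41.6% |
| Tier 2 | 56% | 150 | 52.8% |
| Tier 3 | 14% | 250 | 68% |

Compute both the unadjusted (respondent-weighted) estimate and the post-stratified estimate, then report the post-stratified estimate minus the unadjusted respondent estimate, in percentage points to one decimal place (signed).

Without adjustment, the pooled respondent share is:
  (300/700)×41.6 + (150/700)×52.8 + (250/700)×68 = 53.4286%
Post-stratified estimate weights by population shares:
  0.3×41.6 + 0.56×52.8 + 0.14×68 = 51.568%
Difference = 51.568 − 53.4286 = -1.8606 pp.

-1.9 percentage points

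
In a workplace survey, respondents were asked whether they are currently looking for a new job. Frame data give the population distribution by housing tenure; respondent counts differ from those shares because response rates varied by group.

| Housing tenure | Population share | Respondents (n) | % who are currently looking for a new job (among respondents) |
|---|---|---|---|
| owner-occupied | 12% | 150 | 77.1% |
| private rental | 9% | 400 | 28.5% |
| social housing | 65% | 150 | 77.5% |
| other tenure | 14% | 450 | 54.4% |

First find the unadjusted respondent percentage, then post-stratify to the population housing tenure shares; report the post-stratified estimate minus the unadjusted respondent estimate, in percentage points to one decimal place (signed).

Without adjustment, the pooled respondent share is:
  (150/1150)×77.1 + (400/1150)×28.5 + (150/1150)×77.5 + (450/1150)×54.4 = 51.3652%
Reweighting by population housing tenure shares:
  0.12×77.1 + 0.09×28.5 + 0.65×77.5 + 0.14×54.4 = 69.808%
Difference = 69.808 − 51.3652 = 18.4428 pp.

+18.4 percentage points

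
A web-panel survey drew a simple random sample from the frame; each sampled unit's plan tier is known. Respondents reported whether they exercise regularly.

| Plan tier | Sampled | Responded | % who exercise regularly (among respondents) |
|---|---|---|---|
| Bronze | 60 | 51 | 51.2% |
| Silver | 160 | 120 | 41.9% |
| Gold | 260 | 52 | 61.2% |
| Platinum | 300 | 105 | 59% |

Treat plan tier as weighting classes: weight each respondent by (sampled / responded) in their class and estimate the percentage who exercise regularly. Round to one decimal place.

55.6%

Class response rates: Bronze 51/60 = 85%, Silver 120/160 = 75%, Gold 52/260 = 20%, Platinum 105/300 = 35%.
With weight = n_sampled/n_responded per class, the weighted class total is n_sampled:
  Bronze: 60 × 51.2 = 3072
  Silver: 160 × 41.9 = 6704
  Gold: 260 × 61.2 = 15,912
  Platinum: 300 × 59 = 17,700
Adjusted estimate = 43,388 / 780 = 55.6256 → 55.6%.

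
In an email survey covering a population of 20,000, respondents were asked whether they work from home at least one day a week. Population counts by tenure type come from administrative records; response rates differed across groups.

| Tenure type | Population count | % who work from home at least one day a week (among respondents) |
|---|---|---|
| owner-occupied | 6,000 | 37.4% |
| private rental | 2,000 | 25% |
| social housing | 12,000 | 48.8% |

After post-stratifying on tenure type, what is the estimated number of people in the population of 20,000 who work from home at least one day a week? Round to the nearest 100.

Apply each group's respondent rate to its population count:
  owner-occupied: 6,000 × 37.4% = 2244
  private rental: 2,000 × 25% = 500
  social housing: 12,000 × 48.8% = 5856
Estimated total = 8600 → 8,600.

8,600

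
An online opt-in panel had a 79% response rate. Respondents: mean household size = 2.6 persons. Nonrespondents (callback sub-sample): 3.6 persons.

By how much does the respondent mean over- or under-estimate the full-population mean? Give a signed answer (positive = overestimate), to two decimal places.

-0.21

Nonresponse fraction = 1 − 0.79 = 0.21.
Bias = (nonresponse fraction) × (respondent mean − nonrespondent mean)
     = 0.21 × (2.6 − 3.6) = 0.21 × -1 = -0.21.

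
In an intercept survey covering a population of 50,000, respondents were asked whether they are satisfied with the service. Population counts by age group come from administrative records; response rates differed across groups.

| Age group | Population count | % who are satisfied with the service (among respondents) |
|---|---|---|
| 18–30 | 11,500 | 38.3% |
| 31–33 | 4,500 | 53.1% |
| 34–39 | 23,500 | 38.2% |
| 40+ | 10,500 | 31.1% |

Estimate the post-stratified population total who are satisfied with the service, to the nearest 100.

Apply each group's respondent rate to its population count:
  18–30: 11,500 × 38.3% = 4404.5
  31–33: 4,500 × 53.1% = 2389.5
  34–39: 23,500 × 38.2% = 8977
  40+: 10,500 × 31.1% = 3265.5
Estimated total = 19036.5 → 19,000.

19,000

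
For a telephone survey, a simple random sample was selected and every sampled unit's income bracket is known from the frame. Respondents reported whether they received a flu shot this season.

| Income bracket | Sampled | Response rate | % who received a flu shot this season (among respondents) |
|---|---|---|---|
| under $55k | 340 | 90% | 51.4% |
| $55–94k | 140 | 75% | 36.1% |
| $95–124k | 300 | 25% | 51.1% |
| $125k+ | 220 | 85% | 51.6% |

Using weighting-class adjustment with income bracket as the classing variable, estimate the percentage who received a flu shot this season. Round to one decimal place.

49.2%

Inverse-response-rate weighting restores each class to its sampled count, so class totals weight by n_sampled:
  under $55k: 340 × 51.4 = 17,476
  $55–94k: 140 × 36.1 = 5054
  $95–124k: 300 × 51.1 = 15,330
  $125k+: 220 × 51.6 = 11,352
Adjusted estimate = 49,212 / 1,000 = 49.212 → 49.2%.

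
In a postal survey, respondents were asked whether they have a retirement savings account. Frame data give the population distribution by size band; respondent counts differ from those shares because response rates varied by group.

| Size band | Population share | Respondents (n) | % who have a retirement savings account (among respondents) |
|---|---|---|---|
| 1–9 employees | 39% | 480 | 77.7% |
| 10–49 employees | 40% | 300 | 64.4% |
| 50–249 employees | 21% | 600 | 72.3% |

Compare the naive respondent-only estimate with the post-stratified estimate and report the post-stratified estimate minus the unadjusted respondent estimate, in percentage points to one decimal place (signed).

-1.2 percentage points

Without adjustment, the pooled respondent share is:
  (480/1380)×77.7 + (300/1380)×64.4 + (600/1380)×72.3 = 72.4609%
Post-stratified estimate weights by population shares:
  0.39×77.7 + 0.4×64.4 + 0.21×72.3 = 71.246%
Difference = 71.246 − 72.4609 = -1.2149 pp.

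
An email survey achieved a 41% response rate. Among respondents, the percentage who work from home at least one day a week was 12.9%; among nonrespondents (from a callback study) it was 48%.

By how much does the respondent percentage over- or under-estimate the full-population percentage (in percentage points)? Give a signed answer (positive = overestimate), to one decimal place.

Nonresponse fraction = 1 − 0.41 = 0.59.
Bias = (nonresponse fraction) × (respondent percentage − nonrespondent percentage)
     = 0.59 × (12.9 − 48) = 0.59 × -35.1 = -20.709.

-20.7 percentage points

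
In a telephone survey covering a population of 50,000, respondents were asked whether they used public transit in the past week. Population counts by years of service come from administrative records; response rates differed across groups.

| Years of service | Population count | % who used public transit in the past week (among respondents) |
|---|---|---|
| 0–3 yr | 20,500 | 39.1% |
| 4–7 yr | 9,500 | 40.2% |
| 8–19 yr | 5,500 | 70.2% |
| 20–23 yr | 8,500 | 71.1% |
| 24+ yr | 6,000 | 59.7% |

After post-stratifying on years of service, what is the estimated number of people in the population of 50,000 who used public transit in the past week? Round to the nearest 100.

Apply each group's respondent rate to its population count:
  0–3 yr: 20,500 × 39.1% = 8015.5
  4–7 yr: 9,500 × 40.2% = 3819
  8–19 yr: 5,500 × 70.2% = 3861
  20–23 yr: 8,500 × 71.1% = 6043.5
  24+ yr: 6,000 × 59.7% = 3582
Estimated total = 25,321 → 25,300.

25,300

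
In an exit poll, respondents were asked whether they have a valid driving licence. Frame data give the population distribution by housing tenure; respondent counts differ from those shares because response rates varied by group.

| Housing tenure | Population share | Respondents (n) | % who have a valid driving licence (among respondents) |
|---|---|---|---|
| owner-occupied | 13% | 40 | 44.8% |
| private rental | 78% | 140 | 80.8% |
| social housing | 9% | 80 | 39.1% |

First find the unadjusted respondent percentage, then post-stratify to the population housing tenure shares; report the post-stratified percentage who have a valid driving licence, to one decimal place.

Unadjusted (pooled respondent) estimate weights by respondent counts:
  (40/260)×44.8 + (140/260)×80.8 + (80/260)×39.1 = 62.4308%
Reweighting by population housing tenure shares:
  0.13×44.8 + 0.78×80.8 + 0.09×39.1 = 72.367%

72.4%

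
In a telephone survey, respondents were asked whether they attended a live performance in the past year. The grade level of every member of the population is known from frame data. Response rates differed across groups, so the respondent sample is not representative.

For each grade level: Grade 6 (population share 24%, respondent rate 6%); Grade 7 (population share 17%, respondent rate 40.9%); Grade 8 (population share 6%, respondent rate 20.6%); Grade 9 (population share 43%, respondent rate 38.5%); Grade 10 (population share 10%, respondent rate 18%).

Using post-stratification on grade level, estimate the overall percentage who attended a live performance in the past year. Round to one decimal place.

Weight each group's respondent value by its population share:
  Grade 6: 0.24 × 6 = 1.44
  Grade 7: 0.17 × 40.9 = 6.953
  Grade 8: 0.06 × 20.6 = 1.236
  Grade 9: 0.43 × 38.5 = 16.555
  Grade 10: 0.1 × 18 = 1.8
Post-stratified estimate = 27.984 → 28.0%.

28.0%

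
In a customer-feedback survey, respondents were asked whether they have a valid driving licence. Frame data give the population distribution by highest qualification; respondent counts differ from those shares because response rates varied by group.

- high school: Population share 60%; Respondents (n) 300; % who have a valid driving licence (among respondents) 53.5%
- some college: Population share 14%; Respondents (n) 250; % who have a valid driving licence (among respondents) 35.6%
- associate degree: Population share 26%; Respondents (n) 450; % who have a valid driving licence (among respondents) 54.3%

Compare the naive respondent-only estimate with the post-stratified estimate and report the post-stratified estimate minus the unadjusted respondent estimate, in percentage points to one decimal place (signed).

Naive respondent-only estimate (weights = respondent counts):
  (300/1000)×53.5 + (250/1000)×35.6 + (450/1000)×54.3 = 49.385%
Post-stratified estimate weights by population shares:
  0.6×53.5 + 0.14×35.6 + 0.26×54.3 = 51.202%
Difference = 51.202 − 49.385 = 1.817 pp.

+1.8 percentage points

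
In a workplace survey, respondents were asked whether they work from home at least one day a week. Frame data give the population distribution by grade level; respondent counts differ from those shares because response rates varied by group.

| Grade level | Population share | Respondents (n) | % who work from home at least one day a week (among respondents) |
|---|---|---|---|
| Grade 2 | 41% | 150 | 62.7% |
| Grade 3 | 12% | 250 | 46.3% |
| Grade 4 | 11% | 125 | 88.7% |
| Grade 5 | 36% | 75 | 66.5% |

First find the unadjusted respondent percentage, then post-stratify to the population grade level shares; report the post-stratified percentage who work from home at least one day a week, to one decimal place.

65.0%

Without adjustment, the pooled respondent share is:
  (150/600)×62.7 + (250/600)×46.3 + (125/600)×88.7 + (75/600)×66.5 = 61.7583%
Reweighting by population grade level shares:
  0.41×62.7 + 0.12×46.3 + 0.11×88.7 + 0.36×66.5 = 64.96%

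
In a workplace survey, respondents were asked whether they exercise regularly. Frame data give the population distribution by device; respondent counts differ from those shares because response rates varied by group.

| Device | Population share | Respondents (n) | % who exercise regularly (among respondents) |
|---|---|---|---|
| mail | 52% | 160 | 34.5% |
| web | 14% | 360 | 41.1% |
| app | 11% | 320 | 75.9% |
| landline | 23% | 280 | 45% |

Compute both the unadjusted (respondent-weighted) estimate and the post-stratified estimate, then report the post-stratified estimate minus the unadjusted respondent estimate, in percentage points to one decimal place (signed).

Naive respondent-only estimate (weights = respondent counts):
  (160/1120)×34.5 + (360/1120)×41.1 + (320/1120)×75.9 + (280/1120)×45 = 51.075%
Reweighting by population device shares:
  0.52×34.5 + 0.14×41.1 + 0.11×75.9 + 0.23×45 = 42.393%
Difference = 42.393 − 51.075 = -8.682 pp.

-8.7 percentage points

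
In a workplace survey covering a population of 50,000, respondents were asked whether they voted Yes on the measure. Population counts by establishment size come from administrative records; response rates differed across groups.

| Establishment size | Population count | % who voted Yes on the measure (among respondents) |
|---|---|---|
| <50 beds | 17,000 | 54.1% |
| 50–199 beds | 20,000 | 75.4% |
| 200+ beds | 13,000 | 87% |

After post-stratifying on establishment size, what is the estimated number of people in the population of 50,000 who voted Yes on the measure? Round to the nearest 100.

35,600

Each cell contributes its population count × the respondent rate:
  <50 beds: 17,000 × 54.1% = 9197
  50–199 beds: 20,000 × 75.4% = 15,080
  200+ beds: 13,000 × 87% = 11,310
Estimated total = 35,587 → 35,600.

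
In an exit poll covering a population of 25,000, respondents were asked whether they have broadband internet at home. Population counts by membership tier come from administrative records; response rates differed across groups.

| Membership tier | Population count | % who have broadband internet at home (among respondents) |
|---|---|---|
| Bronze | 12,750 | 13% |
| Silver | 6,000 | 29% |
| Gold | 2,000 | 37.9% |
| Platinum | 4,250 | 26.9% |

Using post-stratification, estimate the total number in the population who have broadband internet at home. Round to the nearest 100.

Estimated count per cell = population count × respondent percentage:
  Bronze: 12,750 × 13% = 1657.5
  Silver: 6,000 × 29% = 1740
  Gold: 2,000 × 37.9% = 758
  Platinum: 4,250 × 26.9% = 1143.25
Estimated total = 5298.75 → 5,300.

5,300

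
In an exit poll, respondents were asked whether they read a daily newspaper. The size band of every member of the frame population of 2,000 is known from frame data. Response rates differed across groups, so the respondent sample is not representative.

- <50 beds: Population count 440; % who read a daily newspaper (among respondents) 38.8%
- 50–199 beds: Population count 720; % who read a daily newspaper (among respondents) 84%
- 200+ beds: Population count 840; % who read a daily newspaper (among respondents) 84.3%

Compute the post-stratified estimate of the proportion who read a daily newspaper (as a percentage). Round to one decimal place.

Reweight to the known size band distribution:
  <50 beds: (440/2,000) × 38.8 = 8.536
  50–199 beds: (720/2,000) × 84 = 30.24
  200+ beds: (840/2,000) × 84.3 = 35.406
Post-stratified estimate = 74.182 → 74.2%.

74.2%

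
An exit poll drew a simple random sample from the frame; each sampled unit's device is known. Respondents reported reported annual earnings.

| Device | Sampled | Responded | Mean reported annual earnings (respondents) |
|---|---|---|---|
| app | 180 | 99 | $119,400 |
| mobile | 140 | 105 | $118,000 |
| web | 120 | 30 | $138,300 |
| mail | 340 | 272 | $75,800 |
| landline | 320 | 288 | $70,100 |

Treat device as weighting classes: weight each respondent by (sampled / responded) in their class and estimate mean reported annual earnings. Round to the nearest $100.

Response rates by class: app 99/180 = 55%, mobile 105/140 = 75%, web 30/120 = 25%, mail 272/340 = 80%, landline 288/320 = 90%.
Inverse-response-rate weighting restores each class to its sampled count, so class totals weight by n_sampled:
  app: 180 × 119,400 = 21,492,000
  mobile: 140 × 118,000 = 16,520,000
  web: 120 × 138,300 = 16,596,000
  mail: 340 × 75,800 = 25,772,000
  landline: 320 × 70,100 = 22,432,000
Adjusted estimate = 102,812,000 / 1,100 = 93465.5 → $93,500.

$93,500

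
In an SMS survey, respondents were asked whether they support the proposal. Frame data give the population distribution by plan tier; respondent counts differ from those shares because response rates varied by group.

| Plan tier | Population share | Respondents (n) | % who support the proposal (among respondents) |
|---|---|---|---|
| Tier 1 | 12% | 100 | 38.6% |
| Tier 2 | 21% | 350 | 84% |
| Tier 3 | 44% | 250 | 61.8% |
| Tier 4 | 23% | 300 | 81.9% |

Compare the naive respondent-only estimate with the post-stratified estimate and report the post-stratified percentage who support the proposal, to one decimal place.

Unadjusted (pooled respondent) estimate weights by respondent counts:
  (100/1000)×38.6 + (350/1000)×84 + (250/1000)×61.8 + (300/1000)×81.9 = 73.28%
Post-stratified estimate weights by population shares:
  0.12×38.6 + 0.21×84 + 0.44×61.8 + 0.23×81.9 = 68.301%

68.3%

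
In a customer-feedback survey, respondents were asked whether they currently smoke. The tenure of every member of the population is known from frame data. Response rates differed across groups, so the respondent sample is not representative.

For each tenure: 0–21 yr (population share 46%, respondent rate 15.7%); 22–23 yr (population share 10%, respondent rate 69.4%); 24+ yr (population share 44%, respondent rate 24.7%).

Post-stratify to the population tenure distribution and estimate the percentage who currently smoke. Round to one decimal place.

Reweight to the known tenure distribution:
  0–21 yr: 0.46 × 15.7 = 7.222
  22–23 yr: 0.1 × 69.4 = 6.94
  24+ yr: 0.44 × 24.7 = 10.868
Post-stratified estimate = 25.03 → 25.0%.

25.0%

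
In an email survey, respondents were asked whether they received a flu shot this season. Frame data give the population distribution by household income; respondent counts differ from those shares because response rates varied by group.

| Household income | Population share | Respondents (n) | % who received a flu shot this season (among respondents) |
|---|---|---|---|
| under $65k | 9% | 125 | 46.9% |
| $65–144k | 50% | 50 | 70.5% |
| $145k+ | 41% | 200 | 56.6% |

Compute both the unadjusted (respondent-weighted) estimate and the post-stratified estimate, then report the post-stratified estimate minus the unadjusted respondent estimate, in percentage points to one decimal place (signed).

Unadjusted (pooled respondent) estimate weights by respondent counts:
  (125/375)×46.9 + (50/375)×70.5 + (200/375)×56.6 = 55.22%
Post-stratified estimate weights by population shares:
  0.09×46.9 + 0.5×70.5 + 0.41×56.6 = 62.677%
Difference = 62.677 − 55.22 = 7.457 pp.

+7.5 percentage points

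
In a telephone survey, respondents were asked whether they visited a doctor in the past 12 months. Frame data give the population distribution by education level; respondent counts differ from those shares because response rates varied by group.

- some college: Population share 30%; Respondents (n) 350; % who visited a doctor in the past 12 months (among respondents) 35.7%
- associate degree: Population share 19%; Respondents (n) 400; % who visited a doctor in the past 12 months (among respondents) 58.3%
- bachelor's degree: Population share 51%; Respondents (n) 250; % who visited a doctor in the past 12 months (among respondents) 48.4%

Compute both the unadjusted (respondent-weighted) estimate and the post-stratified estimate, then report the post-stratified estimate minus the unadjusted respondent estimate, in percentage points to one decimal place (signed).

Without adjustment, the pooled respondent share is:
  (350/1000)×35.7 + (400/1000)×58.3 + (250/1000)×48.4 = 47.915%
Post-stratified estimate weights by population shares:
  0.3×35.7 + 0.19×58.3 + 0.51×48.4 = 46.471%
Difference = 46.471 − 47.915 = -1.444 pp.

-1.4 percentage points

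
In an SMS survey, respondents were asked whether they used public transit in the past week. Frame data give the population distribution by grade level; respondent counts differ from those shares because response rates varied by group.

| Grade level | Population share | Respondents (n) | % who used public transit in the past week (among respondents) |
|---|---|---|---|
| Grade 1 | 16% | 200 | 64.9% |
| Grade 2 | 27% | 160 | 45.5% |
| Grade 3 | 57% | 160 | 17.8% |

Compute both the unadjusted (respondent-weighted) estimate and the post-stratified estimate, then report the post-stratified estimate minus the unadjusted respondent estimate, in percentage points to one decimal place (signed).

Without adjustment, the pooled respondent share is:
  (200/520)×64.9 + (160/520)×45.5 + (160/520)×17.8 = 44.4385%
Post-stratified estimate weights by population shares:
  0.16×64.9 + 0.27×45.5 + 0.57×17.8 = 32.815%
Difference = 32.815 − 44.4385 = -11.6235 pp.

-11.6 percentage points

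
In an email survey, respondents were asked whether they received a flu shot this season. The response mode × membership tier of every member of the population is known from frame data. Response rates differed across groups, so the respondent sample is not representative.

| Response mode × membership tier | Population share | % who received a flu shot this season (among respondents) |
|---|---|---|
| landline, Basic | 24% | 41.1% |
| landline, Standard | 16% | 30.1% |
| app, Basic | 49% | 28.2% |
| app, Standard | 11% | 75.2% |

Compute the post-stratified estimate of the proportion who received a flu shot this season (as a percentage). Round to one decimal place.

Reweight to the known response mode × membership tier distribution:
  landline, Basic: 0.24 × 41.1 = 9.864
  landline, Standard: 0.16 × 30.1 = 4.816
  app, Basic: 0.49 × 28.2 = 13.818
  app, Standard: 0.11 × 75.2 = 8.272
Post-stratified estimate = 36.77 → 36.8%.

36.8%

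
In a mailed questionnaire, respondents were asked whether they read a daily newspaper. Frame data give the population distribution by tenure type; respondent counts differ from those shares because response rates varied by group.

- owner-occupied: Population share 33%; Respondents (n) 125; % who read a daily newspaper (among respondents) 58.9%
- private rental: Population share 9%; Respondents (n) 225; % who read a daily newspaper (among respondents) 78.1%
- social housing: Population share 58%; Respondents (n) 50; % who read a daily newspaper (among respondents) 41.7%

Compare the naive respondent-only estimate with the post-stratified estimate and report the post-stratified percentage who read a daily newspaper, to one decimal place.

50.7%

Unadjusted (pooled respondent) estimate weights by respondent counts:
  (125/400)×58.9 + (225/400)×78.1 + (50/400)×41.7 = 67.55%
Post-stratifying to population shares instead:
  0.33×58.9 + 0.09×78.1 + 0.58×41.7 = 50.652%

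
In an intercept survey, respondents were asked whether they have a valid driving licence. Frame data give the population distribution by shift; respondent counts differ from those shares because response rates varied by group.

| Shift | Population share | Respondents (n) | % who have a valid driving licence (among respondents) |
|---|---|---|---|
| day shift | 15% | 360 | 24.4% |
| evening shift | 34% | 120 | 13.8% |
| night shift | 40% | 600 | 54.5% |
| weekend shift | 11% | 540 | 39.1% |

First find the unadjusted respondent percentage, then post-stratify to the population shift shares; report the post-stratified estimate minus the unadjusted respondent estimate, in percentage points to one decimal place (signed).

Unadjusted (pooled respondent) estimate weights by respondent counts:
  (360/1620)×24.4 + (120/1620)×13.8 + (600/1620)×54.5 + (540/1620)×39.1 = 39.663%
Post-stratifying to population shares instead:
  0.15×24.4 + 0.34×13.8 + 0.4×54.5 + 0.11×39.1 = 34.453%
Difference = 34.453 − 39.663 = -5.21 pp.

-5.2 percentage points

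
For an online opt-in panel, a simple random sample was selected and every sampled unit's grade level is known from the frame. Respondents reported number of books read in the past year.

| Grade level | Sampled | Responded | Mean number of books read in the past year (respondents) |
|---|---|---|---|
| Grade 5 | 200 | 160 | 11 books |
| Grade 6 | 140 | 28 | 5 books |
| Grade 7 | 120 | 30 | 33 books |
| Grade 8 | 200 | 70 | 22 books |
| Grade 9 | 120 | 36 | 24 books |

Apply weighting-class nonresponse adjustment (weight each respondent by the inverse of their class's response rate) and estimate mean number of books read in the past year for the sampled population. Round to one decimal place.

Class response rates: Grade 5 160/200 = 80%, Grade 6 28/140 = 20%, Grade 7 30/120 = 25%, Grade 8 70/200 = 35%, Grade 9 36/120 = 30%.
Weighting each respondent by the inverse class response rate inflates each class back to its sampled size, so the class weight is n_sampled:
  Grade 5: 200 × 11 = 2200
  Grade 6: 140 × 5 = 700
  Grade 7: 120 × 33 = 3960
  Grade 8: 200 × 22 = 4400
  Grade 9: 120 × 24 = 2880
Adjusted estimate = 14,140 / 780 = 18.1282 → 18.1.

18.1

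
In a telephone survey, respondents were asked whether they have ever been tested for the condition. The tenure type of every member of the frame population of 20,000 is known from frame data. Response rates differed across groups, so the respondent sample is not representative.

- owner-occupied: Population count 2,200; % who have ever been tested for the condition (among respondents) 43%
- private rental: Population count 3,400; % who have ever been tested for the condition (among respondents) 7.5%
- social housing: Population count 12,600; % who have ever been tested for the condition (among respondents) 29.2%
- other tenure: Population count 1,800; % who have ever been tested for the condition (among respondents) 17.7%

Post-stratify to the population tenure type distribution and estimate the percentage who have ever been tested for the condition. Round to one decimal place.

Post-stratification weights by population share, not respondent share:
  owner-occupied: (2,200/20,000) × 43 = 4.73
  private rental: (3,400/20,000) × 7.5 = 1.275
  social housing: (12,600/20,000) × 29.2 = 18.396
  other tenure: (1,800/20,000) × 17.7 = 1.593
Post-stratified estimate = 25.994 → 26.0%.

26.0%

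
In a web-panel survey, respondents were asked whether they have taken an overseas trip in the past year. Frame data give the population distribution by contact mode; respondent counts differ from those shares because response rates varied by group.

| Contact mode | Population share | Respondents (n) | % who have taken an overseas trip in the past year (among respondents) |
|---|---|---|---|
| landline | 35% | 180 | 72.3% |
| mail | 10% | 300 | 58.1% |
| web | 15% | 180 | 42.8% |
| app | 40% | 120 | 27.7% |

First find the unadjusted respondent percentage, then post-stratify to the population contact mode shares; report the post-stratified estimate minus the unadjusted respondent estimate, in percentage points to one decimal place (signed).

Unadjusted (pooled respondent) estimate weights by respondent counts:
  (180/780)×72.3 + (300/780)×58.1 + (180/780)×42.8 + (120/780)×27.7 = 53.1692%
Post-stratified estimate weights by population shares:
  0.35×72.3 + 0.1×58.1 + 0.15×42.8 + 0.4×27.7 = 48.615%
Difference = 48.615 − 53.1692 = -4.5542 pp.

-4.6 percentage points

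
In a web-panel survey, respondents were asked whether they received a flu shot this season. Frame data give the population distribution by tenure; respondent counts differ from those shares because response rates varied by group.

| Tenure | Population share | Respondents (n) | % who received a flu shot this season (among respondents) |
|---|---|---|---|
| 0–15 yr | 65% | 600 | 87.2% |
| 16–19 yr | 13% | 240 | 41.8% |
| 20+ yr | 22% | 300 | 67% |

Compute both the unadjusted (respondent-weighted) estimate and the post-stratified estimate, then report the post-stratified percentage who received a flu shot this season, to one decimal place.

Without adjustment, the pooled respondent share is:
  (600/1140)×87.2 + (240/1140)×41.8 + (300/1140)×67 = 72.3263%
Post-stratified estimate weights by population shares:
  0.65×87.2 + 0.13×41.8 + 0.22×67 = 76.854%

76.9%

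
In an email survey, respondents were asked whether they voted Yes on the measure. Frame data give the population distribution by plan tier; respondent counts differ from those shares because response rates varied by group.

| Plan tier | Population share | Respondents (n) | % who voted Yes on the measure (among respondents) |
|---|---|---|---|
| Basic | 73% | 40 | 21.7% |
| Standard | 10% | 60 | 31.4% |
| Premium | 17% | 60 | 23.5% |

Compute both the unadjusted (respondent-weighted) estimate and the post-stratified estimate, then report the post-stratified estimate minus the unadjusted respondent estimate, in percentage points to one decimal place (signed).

-3.0 percentage points

Naive respondent-only estimate (weights = respondent counts):
  (40/160)×21.7 + (60/160)×31.4 + (60/160)×23.5 = 26.0125%
Post-stratified estimate weights by population shares:
  0.73×21.7 + 0.1×31.4 + 0.17×23.5 = 22.976%
Difference = 22.976 − 26.0125 = -3.0365 pp.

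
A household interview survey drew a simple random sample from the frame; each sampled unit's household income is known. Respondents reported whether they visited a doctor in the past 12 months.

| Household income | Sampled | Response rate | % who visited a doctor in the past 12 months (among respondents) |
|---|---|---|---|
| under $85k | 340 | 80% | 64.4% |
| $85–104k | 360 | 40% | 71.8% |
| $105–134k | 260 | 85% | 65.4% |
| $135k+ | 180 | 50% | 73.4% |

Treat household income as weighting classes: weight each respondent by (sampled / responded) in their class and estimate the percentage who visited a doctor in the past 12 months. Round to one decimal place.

With weight = n_sampled/n_responded per class, the weighted class total is n_sampled:
  under $85k: 340 × 64.4 = 21896
  $85–104k: 360 × 71.8 = 25,848
  $105–134k: 260 × 65.4 = 17,004
  $135k+: 180 × 73.4 = 13212
Adjusted estimate = 77,960 / 1,140 = 68.386 → 68.4%.

68.4%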